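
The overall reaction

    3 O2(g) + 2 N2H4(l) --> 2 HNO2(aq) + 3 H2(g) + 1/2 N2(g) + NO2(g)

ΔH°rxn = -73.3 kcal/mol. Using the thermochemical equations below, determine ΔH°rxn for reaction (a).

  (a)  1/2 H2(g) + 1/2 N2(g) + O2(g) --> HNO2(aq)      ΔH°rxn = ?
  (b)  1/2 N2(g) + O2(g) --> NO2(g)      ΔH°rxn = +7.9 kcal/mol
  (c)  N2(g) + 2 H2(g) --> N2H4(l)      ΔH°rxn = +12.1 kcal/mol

ΔH°rxn = -28.5 kcal/mol

(a) × 2 (×2 to match 2 HNO2(aq) in the target): contributes 2·x
(b) as written (NO2(g) already on the product side): +7.9 kcal/mol
(c) reversed and × 2 (reverse to put N2H4(l) on the reactant side; scale by 2 for the 2 N2H4(l)): (-2)·(+12.1) = -24.2 kcal/mol
-73.3 = (+7.9) + (-24.2) + 2·x
x = (-73.3 − (-16.3)) / (2) = -28.5 kcal/mol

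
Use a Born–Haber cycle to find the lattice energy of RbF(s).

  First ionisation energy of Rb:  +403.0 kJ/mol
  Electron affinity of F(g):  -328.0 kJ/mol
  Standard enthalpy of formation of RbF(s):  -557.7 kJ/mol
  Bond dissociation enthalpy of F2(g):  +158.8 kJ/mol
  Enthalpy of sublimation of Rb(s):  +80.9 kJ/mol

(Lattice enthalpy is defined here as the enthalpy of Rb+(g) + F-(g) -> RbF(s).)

U = -793.0 kJ/mol

ΔHf° = 1·ΔHsub + 1·(ΣIE) + 1/2·D(F2) + 1·EA + U
-557.7 = 1·(+80.9) + 1·(+403.0) + 1/2·(+158.8) + 1·(-328.0) + U
U = -557.7 − (+235.3) = -793.0 kJ/mol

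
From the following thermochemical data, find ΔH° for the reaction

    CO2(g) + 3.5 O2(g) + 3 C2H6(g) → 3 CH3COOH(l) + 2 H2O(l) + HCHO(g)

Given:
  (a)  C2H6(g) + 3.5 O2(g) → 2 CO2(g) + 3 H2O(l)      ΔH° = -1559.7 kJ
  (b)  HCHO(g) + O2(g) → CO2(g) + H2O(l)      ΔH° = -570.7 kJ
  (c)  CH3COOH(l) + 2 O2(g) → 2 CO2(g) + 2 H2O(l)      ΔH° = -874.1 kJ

ΔH° = -1486.1 kJ

(a) × 3 (scale by 3 for the 3 C2H6(g)): (3)·(-1559.7) = -4679.1 kJ
(b) reversed (HCHO(g) must end up as a product): +570.7 kJ
(c) reversed and × 3 (reverse to put CH3COOH(l) on the product side; scale by 3 for the 3 CH3COOH(l)): (-3)·(-874.1) = +2622.3 kJ
By Hess's law, ΔH° = (3)·(-1559.7) + (-1)·(-570.7) + (-3)·(-874.1) = -1486.1 kJ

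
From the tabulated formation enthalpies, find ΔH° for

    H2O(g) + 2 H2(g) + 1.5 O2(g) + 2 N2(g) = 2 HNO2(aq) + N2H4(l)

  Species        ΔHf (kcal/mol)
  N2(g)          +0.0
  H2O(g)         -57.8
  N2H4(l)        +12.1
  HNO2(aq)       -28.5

Products: 2·(-28.5) + 1·(+12.1) = -44.9
Reactants: 1·(-57.8) + 2·(+0.0) + 3/2·(+0.0) + 2·(+0.0) = -57.8
ΔH° = (-44.9) − (-57.8) = 12.9 kcal/mol

ΔH° = 12.9 kcal/mol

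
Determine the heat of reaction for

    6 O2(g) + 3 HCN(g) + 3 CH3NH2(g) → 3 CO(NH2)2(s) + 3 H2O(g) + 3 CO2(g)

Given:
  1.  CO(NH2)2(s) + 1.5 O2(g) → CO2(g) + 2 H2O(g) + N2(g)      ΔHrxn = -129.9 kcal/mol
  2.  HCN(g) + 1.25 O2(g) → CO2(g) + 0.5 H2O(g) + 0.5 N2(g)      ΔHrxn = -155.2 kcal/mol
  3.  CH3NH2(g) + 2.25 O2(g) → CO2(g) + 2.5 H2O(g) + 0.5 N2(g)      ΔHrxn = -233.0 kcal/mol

eq. 1 reversed and × 3: (-3)·(-129.9) = +389.7 kcal/mol
eq. 2 × 3: (3)·(-155.2) = -465.6 kcal/mol
eq. 3 × 3: (3)·(-233.0) = -699.0 kcal/mol
ΔHrxn = (+389.7) + (-465.6) + (-699.0) = -774.9 kcal/mol

ΔHrxn = -774.9 kcal/mol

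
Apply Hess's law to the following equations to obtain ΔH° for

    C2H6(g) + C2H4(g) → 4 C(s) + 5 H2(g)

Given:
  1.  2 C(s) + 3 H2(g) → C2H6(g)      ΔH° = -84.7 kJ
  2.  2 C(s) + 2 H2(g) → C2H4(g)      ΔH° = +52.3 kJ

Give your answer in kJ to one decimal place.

eq. 1 reversed (C2H6(g) must end up as a reactant): +84.7 kJ
eq. 2 reversed (C2H4(g) must end up as a reactant): -52.3 kJ
Combining the equations, ΔH° = (+84.7) + (-52.3) = 32.4 kJ

ΔH° = 32.4 kJ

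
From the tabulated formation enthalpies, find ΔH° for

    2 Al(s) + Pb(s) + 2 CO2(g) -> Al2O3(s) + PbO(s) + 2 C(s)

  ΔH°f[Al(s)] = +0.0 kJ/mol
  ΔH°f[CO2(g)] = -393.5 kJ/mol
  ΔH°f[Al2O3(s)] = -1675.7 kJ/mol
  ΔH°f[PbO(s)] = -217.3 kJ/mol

Products: 1·(-1675.7) + 1·(-217.3) + 2·(+0.0) = -1893.0
Reactants: 2·(+0.0) + 1·(+0.0) + 2·(-393.5) = -787.0
ΔH° = (-1893.0) − (-787.0) = -1106.0 kJ/mol

ΔH° = -1106.0 kJ/mol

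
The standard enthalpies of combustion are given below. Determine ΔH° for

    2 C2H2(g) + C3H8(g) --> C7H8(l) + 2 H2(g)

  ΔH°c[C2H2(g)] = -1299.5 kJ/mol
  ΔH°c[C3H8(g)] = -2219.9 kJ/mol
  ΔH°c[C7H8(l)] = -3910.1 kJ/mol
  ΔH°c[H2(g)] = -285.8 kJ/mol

ΔH° = -337.2 kJ/mol

Using ΔH = Σ nΔHc°(reactants) − Σ nΔHc°(products):
= [2·(-1299.5) + 1·(-2219.9)] − [1·(-3910.1) + 2·(-285.8)]
= -337.2 kJ/mol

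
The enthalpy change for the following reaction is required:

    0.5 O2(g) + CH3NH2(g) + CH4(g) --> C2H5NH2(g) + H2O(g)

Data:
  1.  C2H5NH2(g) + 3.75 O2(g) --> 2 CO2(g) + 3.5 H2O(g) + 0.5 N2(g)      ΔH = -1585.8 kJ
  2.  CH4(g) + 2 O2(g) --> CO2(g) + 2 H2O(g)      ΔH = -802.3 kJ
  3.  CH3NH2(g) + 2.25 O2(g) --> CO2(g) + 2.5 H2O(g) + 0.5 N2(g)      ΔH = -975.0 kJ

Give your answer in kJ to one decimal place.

eq. 1 reversed (reverse to put C2H5NH2(g) on the product side): +1585.8 kJ
eq. 2 as written (CH4(g) already on the reactant side): -802.3 kJ
eq. 3 as written (CH3NH2(g) already on the reactant side): -975.0 kJ
ΔH = (-1)·(-1585.8) + (1)·(-802.3) + (1)·(-975.0) = -191.5 kJ

ΔH = -191.5 kJ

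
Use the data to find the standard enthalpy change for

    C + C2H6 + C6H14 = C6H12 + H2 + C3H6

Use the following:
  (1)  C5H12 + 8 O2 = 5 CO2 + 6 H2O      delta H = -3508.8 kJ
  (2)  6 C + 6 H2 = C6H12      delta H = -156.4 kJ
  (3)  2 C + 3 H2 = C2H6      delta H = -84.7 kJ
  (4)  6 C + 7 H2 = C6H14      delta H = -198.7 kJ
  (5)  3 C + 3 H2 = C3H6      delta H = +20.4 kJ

(1): not needed (O2 appears nowhere else).
(2) as written (C6H12 already on the product side): -156.4 kJ
(3) reversed (C2H6 must end up as a reactant): +84.7 kJ
(4) reversed (reverse to put C6H14 on the reactant side): +198.7 kJ
(5) as written (C3H6 already on the product side): +20.4 kJ
delta H = (1)·(-156.4) + (-1)·(-84.7) + (-1)·(-198.7) + (1)·(+20.4) = 147.4 kJ

delta H = 147.4 kJ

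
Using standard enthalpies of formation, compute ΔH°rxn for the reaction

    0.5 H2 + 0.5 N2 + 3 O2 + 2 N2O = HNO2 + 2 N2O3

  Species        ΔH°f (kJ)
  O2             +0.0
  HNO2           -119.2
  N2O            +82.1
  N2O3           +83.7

ΔH°rxn = -116.0 kJ

Products: 1·(-119.2) + 2·(+83.7) = +48.2
Reactants: 1/2·(+0.0) + 1/2·(+0.0) + 3·(+0.0) + 2·(+82.1) = +164.2
ΔH°rxn = (+48.2) − (+164.2) = -116.0 kJ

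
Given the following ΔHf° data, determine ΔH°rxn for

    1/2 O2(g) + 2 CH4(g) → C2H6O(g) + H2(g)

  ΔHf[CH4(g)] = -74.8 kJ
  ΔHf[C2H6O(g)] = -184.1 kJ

Products: 1·(-184.1) + 1·(+0.0) = -184.1
Reactants: 1/2·(+0.0) + 2·(-74.8) = -149.6
ΔH°rxn = (-184.1) − (-149.6) = -34.5 kJ

ΔH°rxn = -34.5 kJ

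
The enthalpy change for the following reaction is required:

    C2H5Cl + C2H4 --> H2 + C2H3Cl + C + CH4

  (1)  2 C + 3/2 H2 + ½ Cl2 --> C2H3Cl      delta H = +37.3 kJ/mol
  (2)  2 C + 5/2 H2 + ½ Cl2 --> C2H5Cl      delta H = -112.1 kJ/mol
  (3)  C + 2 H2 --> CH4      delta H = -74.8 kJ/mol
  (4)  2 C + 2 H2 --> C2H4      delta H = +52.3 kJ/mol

delta H = 22.3 kJ/mol

(1) as written: +37.3 kJ/mol
(2) reversed: +112.1 kJ/mol
(3) as written: -74.8 kJ/mol
(4) reversed: -52.3 kJ/mol
Since enthalpy is a state function, delta H = (+37.3) + (+112.1) + (-74.8) + (-52.3) = 22.3 kJ/mol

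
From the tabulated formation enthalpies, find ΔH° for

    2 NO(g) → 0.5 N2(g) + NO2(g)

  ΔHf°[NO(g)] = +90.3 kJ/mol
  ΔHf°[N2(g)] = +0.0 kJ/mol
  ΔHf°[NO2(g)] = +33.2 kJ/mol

ΔH° = -147.4 kJ/mol

Products: 1/2·(+0.0) + 1·(+33.2) = +33.2
Reactants: 2·(+90.3) = +180.6
ΔH° = (+33.2) − (+180.6) = -147.4 kJ/mol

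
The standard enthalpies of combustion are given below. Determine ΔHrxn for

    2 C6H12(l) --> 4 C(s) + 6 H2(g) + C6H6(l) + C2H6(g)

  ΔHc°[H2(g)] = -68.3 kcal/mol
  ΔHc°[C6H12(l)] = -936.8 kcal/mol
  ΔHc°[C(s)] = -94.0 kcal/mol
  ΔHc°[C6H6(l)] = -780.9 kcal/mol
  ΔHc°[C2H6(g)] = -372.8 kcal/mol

Using ΔH = Σ nΔHc°(reactants) − Σ nΔHc°(products):
= [2·(-936.8)] − [4·(-94.0) + 6·(-68.3) + 1·(-780.9) + 1·(-372.8)]
= 65.9 kcal/mol

ΔHrxn = 65.9 kcal/mol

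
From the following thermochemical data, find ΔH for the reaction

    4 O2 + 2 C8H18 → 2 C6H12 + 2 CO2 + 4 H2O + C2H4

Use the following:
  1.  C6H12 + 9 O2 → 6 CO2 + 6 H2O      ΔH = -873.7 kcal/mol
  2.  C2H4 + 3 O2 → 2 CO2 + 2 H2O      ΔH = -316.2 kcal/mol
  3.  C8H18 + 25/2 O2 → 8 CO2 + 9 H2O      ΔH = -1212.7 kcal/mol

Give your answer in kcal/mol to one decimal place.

eq. 1 reversed and × 2 (C6H12 must end up as a product; scale by 2 for the 2 C6H12): (-2)·(-873.7) = +1747.4 kcal/mol
eq. 2 reversed (reverse to put C2H4 on the product side): +316.2 kcal/mol
eq. 3 × 2 (scale by 2 for the 2 C8H18): (2)·(-1212.7) = -2425.4 kcal/mol
Combining the equations, ΔH = (-2)·(-873.7) + (-1)·(-316.2) + (2)·(-1212.7) = -361.8 kcal/mol

ΔH = -361.8 kcal/mol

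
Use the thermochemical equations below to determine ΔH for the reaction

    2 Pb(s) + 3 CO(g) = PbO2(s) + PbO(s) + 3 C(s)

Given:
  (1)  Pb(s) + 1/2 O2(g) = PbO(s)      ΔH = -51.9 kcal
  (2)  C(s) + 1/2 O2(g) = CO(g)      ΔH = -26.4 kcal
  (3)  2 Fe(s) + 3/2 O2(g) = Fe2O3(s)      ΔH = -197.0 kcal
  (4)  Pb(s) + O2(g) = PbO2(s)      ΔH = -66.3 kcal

(1) as written (PbO(s) already on the product side): -51.9 kcal
(2) reversed and × 3 (reverse to put CO(g) on the reactant side; scale by 3 for the 3 CO(g)): (-3)·(-26.4) = +79.2 kcal
(3): not needed (Fe(s) appears nowhere else).
(4) as written (PbO2(s) already on the product side): -66.3 kcal
By Hess's law, ΔH = (1)·(-51.9) + (-3)·(-26.4) + (1)·(-66.3) = -39.0 kcal

ΔH = -39.0 kcal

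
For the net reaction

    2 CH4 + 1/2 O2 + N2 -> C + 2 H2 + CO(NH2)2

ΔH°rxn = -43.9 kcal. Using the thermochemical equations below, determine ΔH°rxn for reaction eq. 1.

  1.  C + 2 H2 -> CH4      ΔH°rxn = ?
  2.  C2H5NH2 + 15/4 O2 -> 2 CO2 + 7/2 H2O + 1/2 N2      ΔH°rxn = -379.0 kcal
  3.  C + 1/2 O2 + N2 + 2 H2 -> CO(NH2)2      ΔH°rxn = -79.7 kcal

eq. 1 reversed and × 2 (CH4 must end up as a reactant; scale by 2 for the 2 CH4): contributes −2·x
eq. 2: not needed (C2H5NH2 appears nowhere else).
eq. 3 as written (CO(NH2)2 already on the product side): -79.7 kcal
-43.9 = (-79.7) − 2·x
x = (-43.9 − (-79.7)) / (-2) = -17.9 kcal

ΔH°rxn = -17.9 kcal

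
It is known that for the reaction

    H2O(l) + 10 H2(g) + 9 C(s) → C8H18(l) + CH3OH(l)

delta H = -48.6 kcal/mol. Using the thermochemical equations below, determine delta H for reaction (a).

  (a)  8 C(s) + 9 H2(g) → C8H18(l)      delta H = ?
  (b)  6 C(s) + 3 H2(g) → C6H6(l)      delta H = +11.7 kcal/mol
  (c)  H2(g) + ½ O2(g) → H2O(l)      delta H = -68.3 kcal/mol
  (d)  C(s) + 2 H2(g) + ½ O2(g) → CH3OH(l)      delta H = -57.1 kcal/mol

(a) as written: contributes x
(b): not needed.
(c) reversed: +68.3 kcal/mol
(d) as written: -57.1 kcal/mol
-48.6 = (+68.3) + (-57.1) + x
x = (-48.6 − (+11.2)) / (1) = -59.8 kcal/mol

delta H = -59.8 kcal/mol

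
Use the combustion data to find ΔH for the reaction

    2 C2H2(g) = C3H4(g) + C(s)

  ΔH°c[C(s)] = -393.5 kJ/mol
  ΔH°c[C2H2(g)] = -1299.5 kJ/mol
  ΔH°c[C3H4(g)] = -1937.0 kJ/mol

With combustion enthalpies, reactants minus products:
= [2·(-1299.5)] − [1·(-1937.0) + 1·(-393.5)]
= -268.5 kJ/mol

ΔH = -268.5 kJ/mol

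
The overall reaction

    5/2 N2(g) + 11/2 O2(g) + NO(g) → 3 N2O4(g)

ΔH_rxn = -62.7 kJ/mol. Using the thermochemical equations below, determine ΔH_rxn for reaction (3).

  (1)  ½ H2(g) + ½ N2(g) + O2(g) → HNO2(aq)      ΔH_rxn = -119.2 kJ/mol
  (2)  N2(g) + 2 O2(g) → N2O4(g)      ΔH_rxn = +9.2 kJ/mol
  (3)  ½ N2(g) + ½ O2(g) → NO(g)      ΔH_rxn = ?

ΔH_rxn = 90.3 kJ/mol

(1): not needed.
(2) × 3: (3)·(+9.2) = +27.6 kJ/mol
(3) reversed: contributes −x
-62.7 = (+27.6) − x
x = (-62.7 − (+27.6)) / (-1) = 90.3 kJ/mol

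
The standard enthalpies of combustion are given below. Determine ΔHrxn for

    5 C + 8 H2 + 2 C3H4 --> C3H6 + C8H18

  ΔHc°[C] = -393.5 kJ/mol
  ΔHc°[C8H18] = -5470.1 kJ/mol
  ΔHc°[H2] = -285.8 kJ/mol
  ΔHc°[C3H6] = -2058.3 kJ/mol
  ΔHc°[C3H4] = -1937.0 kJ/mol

ΔHrxn = -599.5 kJ/mol

With combustion enthalpies, reactants minus products:
= [5·(-393.5) + 8·(-285.8) + 2·(-1937.0)] − [1·(-2058.3) + 1·(-5470.1)]
= -599.5 kJ/mol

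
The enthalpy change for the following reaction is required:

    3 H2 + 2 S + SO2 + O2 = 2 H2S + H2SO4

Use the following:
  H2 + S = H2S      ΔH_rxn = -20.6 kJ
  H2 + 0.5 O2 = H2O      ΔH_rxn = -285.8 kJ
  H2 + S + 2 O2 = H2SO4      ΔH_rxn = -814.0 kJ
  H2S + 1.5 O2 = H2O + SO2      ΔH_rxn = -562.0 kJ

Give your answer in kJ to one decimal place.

equation 1 as written: -20.6 kJ
equation 2 as written: -285.8 kJ
equation 3 as written: -814.0 kJ
equation 4 reversed: +562.0 kJ
Since enthalpy is a state function, ΔH_rxn = (1)·(-20.6) + (1)·(-285.8) + (1)·(-814.0) + (-1)·(-562.0) = -558.4 kJ

ΔH_rxn = -558.4 kJ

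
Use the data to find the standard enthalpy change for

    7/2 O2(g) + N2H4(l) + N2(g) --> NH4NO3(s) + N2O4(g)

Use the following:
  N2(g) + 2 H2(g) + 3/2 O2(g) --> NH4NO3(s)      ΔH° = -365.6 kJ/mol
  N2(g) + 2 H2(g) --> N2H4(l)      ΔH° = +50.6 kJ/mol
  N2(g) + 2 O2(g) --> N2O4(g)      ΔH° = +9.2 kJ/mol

equation 1 as written: -365.6 kJ/mol
equation 2 reversed: -50.6 kJ/mol
equation 3 as written: +9.2 kJ/mol
Combining the equations, ΔH° = (1)·(-365.6) + (-1)·(+50.6) + (1)·(+9.2) = -407.0 kJ/mol

ΔH° = -407.0 kJ/mol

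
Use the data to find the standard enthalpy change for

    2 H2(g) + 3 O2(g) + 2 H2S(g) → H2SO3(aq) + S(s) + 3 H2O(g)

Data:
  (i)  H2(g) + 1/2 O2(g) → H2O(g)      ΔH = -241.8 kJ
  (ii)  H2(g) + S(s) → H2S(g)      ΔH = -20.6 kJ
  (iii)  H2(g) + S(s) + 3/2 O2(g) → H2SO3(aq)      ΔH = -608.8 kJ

ΔH = -1293.0 kJ

(i) × 3: (3)·(-241.8) = -725.4 kJ
(ii) reversed and × 2: (-2)·(-20.6) = +41.2 kJ
(iii) as written: -608.8 kJ
ΔH = (-725.4) + (+41.2) + (-608.8) = -1293.0 kJ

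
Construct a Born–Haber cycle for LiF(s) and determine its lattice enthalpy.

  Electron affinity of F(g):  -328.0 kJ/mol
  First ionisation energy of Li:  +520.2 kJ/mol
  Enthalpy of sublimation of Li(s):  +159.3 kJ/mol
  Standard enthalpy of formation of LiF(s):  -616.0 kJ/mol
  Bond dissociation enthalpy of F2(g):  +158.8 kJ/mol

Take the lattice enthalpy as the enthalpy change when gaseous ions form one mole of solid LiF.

ΔHf° = 1·ΔHsub + 1·(ΣIE) + 1/2·D(F2) + 1·EA + U
-616.0 = 1·(+159.3) + 1·(+520.2) + 1/2·(+158.8) + 1·(-328.0) + U
U = -616.0 − (+430.9) = -1046.9 kJ/mol

U = -1046.9 kJ/mol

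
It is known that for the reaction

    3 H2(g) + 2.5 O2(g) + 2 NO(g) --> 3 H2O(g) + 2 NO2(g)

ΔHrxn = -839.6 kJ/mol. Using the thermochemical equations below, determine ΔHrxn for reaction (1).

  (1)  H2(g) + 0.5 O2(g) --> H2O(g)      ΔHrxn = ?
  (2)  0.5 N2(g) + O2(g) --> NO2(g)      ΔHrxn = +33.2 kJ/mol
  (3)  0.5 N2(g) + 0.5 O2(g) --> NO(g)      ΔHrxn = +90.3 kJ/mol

ΔHrxn = -241.8 kJ/mol

(1) × 3: contributes 3·x
(2) × 2: (2)·(+33.2) = +66.4 kJ/mol
(3) reversed and × 2: (-2)·(+90.3) = -180.6 kJ/mol
-839.6 = (+66.4) + (-180.6) + 3·x
x = (-839.6 − (-114.2)) / (3) = -241.8 kJ/mol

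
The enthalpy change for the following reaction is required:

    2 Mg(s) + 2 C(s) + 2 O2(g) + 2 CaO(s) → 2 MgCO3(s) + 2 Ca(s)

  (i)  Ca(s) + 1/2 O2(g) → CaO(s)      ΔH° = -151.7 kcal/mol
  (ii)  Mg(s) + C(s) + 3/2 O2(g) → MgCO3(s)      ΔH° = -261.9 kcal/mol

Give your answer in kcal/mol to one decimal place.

ΔH° = -220.4 kcal/mol

(i) reversed and × 2 (CaO(s) must end up as a reactant; scale by 2 for the 2 CaO(s)): (-2)·(-151.7) = +303.4 kcal/mol
(ii) × 2 (×2 to match 2 MgCO3(s) in the target): (2)·(-261.9) = -523.8 kcal/mol
ΔH° = (-2)·(-151.7) + (2)·(-261.9) = -220.4 kcal/mol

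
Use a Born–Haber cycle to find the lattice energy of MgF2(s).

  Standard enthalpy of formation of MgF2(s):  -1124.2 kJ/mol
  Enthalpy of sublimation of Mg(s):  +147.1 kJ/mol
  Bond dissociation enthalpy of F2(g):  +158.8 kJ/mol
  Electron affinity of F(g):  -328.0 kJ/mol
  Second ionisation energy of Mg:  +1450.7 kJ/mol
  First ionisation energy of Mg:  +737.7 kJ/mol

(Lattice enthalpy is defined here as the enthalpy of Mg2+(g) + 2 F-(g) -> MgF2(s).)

U = -2962.5 kJ/mol

ΔHf° = 1·ΔHsub + 1·(ΣIE) + 1·D(F2) + 2·EA + U
-1124.2 = 1·(+147.1) + 1·(+2188.4) + 1·(+158.8) + 2·(-328.0) + U
U = -1124.2 − (+1838.3) = -2962.5 kJ/mol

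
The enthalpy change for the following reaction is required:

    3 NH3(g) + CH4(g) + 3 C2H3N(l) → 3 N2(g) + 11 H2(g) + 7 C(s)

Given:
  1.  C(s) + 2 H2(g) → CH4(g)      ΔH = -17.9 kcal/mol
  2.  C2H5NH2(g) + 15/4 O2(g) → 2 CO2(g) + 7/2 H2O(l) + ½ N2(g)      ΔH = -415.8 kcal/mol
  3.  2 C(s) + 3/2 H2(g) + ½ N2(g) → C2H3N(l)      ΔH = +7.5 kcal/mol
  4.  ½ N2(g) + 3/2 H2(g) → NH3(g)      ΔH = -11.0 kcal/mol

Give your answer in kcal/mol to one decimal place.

eq. 1 reversed: +17.9 kcal/mol
eq. 2: not needed.
eq. 3 reversed and × 3: (-3)·(+7.5) = -22.5 kcal/mol
eq. 4 reversed and × 3: (-3)·(-11.0) = +33.0 kcal/mol
Since enthalpy is a state function, ΔH = (-1)·(-17.9) + (-3)·(+7.5) + (-3)·(-11.0) = 28.4 kcal/mol

ΔH = 28.4 kcal/mol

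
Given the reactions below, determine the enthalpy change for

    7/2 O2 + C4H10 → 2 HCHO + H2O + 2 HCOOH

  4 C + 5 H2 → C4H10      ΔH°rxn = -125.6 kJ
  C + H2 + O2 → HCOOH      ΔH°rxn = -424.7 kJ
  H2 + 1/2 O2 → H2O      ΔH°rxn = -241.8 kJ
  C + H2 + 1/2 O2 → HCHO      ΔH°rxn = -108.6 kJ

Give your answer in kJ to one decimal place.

equation 1 reversed (C4H10 must end up as a reactant): +125.6 kJ
equation 2 × 2 (×2 to match 2 HCOOH in the target): (2)·(-424.7) = -849.4 kJ
equation 3 as written (H2O already on the product side): -241.8 kJ
equation 4 × 2 (×2 to match 2 HCHO in the target): (2)·(-108.6) = -217.2 kJ
Since enthalpy is a state function, ΔH°rxn = (+125.6) + (-849.4) + (-241.8) + (-217.2) = -1182.8 kJ

ΔH°rxn = -1182.8 kJ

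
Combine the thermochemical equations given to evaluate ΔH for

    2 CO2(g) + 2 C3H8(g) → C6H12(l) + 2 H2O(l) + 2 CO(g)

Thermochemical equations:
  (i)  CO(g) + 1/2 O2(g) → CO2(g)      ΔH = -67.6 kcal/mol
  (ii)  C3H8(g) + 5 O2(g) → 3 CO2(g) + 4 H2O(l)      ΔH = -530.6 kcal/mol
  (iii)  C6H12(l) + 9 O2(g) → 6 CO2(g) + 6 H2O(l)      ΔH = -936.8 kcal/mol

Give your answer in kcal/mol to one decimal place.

ΔH = 10.8 kcal/mol

(i) reversed and × 2: (-2)·(-67.6) = +135.2 kcal/mol
(ii) × 2: (2)·(-530.6) = -1061.2 kcal/mol
(iii) reversed: +936.8 kcal/mol
By Hess's law, ΔH = (-2)·(-67.6) + (2)·(-530.6) + (-1)·(-936.8) = 10.8 kcal/mol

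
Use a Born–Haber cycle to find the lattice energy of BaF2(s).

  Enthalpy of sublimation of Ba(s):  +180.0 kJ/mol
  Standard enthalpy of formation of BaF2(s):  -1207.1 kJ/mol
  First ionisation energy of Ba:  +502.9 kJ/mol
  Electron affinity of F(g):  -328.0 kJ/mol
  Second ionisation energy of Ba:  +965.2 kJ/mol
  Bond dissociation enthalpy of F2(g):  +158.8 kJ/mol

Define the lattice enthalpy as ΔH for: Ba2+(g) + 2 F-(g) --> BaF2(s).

U = -2358.0 kJ/mol

ΔHf° = 1·ΔHsub + 1·(ΣIE) + 1·D(F2) + 2·EA + U
-1207.1 = 1·(+180.0) + 1·(+1468.1) + 1·(+158.8) + 2·(-328.0) + U
U = -1207.1 − (+1150.9) = -2358.0 kJ/mol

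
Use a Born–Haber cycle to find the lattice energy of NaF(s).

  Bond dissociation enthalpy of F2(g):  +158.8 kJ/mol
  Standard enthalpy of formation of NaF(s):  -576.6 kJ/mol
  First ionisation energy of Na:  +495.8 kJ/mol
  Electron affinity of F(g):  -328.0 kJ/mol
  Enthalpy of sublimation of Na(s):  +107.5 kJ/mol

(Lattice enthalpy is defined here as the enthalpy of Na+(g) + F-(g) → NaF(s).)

ΔHf° = 1·ΔHsub + 1·(ΣIE) + 1/2·D(F2) + 1·EA + U
-576.6 = 1·(+107.5) + 1·(+495.8) + 1/2·(+158.8) + 1·(-328.0) + U
U = -576.6 − (+354.7) = -931.3 kJ/mol

U = -931.3 kJ/mol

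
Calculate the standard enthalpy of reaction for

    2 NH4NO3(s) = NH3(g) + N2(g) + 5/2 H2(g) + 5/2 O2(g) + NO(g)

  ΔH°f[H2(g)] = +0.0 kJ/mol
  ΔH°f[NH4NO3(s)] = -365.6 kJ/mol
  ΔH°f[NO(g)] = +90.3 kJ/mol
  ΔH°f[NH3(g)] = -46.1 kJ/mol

ΔH°rxn = Σ nΔHf°(products) − Σ nΔHf°(reactants).
Products: 1·(-46.1) + 1·(+0.0) + 5/2·(+0.0) + 5/2·(+0.0) + 1·(+90.3) = +44.2
Reactants: 2·(-365.6) = -731.2
ΔH°rxn = (+44.2) − (-731.2) = 775.4 kJ/mol

ΔH°rxn = 775.4 kJ/mol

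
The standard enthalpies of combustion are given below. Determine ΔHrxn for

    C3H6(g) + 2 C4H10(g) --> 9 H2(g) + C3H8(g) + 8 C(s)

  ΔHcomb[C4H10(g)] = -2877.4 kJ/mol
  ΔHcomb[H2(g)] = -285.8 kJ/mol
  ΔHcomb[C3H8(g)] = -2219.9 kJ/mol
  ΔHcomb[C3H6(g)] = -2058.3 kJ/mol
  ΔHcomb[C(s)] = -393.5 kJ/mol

ΔHrxn = 127.0 kJ/mol

With combustion enthalpies, reactants minus products:
= [1·(-2058.3) + 2·(-2877.4)] − [9·(-285.8) + 1·(-2219.9) + 8·(-393.5)]
= 127.0 kJ/mol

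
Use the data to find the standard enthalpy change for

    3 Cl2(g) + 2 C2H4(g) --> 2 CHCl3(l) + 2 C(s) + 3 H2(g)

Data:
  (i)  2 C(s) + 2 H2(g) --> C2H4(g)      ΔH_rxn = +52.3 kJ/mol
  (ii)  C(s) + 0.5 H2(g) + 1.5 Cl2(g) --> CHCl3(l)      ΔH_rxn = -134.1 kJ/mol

(i) reversed and × 2: (-2)·(+52.3) = -104.6 kJ/mol
(ii) × 2: (2)·(-134.1) = -268.2 kJ/mol
ΔH_rxn = (-104.6) + (-268.2) = -372.8 kJ/mol

ΔH_rxn = -372.8 kJ/mol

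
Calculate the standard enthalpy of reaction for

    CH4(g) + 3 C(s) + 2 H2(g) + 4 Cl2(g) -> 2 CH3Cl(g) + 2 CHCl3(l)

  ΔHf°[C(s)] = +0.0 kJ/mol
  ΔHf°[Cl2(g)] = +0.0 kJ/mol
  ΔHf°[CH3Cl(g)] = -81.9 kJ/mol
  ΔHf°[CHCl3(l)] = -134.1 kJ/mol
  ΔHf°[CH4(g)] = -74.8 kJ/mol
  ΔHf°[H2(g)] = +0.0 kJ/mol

Products: 2·(-81.9) + 2·(-134.1) = -432.0
Reactants: 1·(-74.8) + 3·(+0.0) + 2·(+0.0) + 4·(+0.0) = -74.8
ΔH° = (-432.0) − (-74.8) = -357.2 kJ/mol

ΔH° = -357.2 kJ/mol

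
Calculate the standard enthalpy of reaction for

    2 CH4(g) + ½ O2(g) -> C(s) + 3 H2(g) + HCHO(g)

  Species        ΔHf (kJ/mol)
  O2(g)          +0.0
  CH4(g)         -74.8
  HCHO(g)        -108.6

ΔH°rxn = 41.0 kJ/mol

ΔH°rxn = Σ nΔHf°(products) − Σ nΔHf°(reactants).
Products: 1·(+0.0) + 3·(+0.0) + 1·(-108.6) = -108.6
Reactants: 2·(-74.8) + 1/2·(+0.0) = -149.6
ΔH°rxn = (-108.6) − (-149.6) = 41.0 kJ/mol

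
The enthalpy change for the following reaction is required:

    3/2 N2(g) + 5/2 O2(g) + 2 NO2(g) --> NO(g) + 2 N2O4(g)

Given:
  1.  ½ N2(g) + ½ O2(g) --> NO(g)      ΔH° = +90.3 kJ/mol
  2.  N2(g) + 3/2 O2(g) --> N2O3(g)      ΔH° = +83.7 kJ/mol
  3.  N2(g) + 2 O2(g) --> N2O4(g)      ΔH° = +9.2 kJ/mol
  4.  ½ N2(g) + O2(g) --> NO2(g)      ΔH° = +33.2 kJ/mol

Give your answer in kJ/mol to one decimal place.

ΔH° = 42.3 kJ/mol

eq. 1 as written: +90.3 kJ/mol
eq. 2: not needed.
eq. 3 × 2: (2)·(+9.2) = +18.4 kJ/mol
eq. 4 reversed and × 2: (-2)·(+33.2) = -66.4 kJ/mol
Summing the manipulated equations, ΔH° = (1)·(+90.3) + (2)·(+9.2) + (-2)·(+33.2) = 42.3 kJ/mol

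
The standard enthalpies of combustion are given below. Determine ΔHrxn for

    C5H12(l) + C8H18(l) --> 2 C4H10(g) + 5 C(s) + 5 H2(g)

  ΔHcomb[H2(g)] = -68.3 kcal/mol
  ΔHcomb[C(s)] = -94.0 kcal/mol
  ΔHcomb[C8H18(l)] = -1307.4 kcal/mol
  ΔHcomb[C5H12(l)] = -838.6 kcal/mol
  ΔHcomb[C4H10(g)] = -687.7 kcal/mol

ΔHrxn = 40.9 kcal/mol

Using ΔH = Σ nΔHc°(reactants) − Σ nΔHc°(products):
= [1·(-838.6) + 1·(-1307.4)] − [2·(-687.7) + 5·(-94.0) + 5·(-68.3)]
= 40.9 kcal/mol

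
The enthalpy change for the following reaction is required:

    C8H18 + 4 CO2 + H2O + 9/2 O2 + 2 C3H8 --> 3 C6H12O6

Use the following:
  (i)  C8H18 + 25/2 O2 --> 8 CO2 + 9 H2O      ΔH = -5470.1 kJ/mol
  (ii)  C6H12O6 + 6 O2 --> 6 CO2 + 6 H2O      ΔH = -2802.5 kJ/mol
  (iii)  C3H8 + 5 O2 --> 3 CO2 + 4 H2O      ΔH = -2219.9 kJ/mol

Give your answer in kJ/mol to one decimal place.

(i) as written (C8H18 already on the reactant side): -5470.1 kJ/mol
(ii) reversed and × 3 (C6H12O6 must end up as a product; ×3 to match 3 C6H12O6 in the target): (-3)·(-2802.5) = +8407.5 kJ/mol
(iii) × 2 (×2 to match 2 C3H8 in the target): (2)·(-2219.9) = -4439.8 kJ/mol
ΔH = (1)·(-5470.1) + (-3)·(-2802.5) + (2)·(-2219.9) = -1502.4 kJ/mol

ΔH = -1502.4 kJ/mol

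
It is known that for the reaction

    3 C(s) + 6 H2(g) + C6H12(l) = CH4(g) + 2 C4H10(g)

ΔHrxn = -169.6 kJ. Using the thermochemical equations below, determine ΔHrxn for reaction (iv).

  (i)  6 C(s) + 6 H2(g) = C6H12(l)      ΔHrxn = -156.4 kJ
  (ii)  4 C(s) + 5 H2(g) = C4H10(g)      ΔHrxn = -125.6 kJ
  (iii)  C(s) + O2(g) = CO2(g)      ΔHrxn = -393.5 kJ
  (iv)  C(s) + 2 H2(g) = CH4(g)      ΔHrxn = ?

(i) reversed: +156.4 kJ
(ii) × 2: (2)·(-125.6) = -251.2 kJ
(iii): not needed.
(iv) as written: contributes x
-169.6 = (+156.4) + (-251.2) + x
x = (-169.6 − (-94.8)) / (1) = -74.8 kJ

ΔHrxn = -74.8 kJ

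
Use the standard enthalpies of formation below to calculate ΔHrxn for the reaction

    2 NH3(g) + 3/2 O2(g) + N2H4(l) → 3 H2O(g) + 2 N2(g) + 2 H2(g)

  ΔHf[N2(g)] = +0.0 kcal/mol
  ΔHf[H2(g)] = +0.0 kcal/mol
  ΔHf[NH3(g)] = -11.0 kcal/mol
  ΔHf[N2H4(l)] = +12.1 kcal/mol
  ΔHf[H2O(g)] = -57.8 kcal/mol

ΔHrxn = -163.5 kcal/mol

ΔH°rxn = Σ nΔHf°(products) − Σ nΔHf°(reactants).
Products: 3·(-57.8) + 2·(+0.0) + 2·(+0.0) = -173.4
Reactants: 2·(-11.0) + 3/2·(+0.0) + 1·(+12.1) = -9.9
ΔHrxn = (-173.4) − (-9.9) = -163.5 kcal/mol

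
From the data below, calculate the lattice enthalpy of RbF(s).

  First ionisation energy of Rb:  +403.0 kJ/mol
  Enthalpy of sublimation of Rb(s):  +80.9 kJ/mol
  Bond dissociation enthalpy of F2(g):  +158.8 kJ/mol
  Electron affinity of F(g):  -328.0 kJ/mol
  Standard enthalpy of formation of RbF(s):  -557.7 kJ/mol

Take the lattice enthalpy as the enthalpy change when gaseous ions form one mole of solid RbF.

ΔHf° = 1·ΔHsub + 1·(ΣIE) + 1/2·D(F2) + 1·EA + U
-557.7 = 1·(+80.9) + 1·(+403.0) + 1/2·(+158.8) + 1·(-328.0) + U
U = -557.7 − (+235.3) = -793.0 kJ/mol

U = -793.0 kJ/mol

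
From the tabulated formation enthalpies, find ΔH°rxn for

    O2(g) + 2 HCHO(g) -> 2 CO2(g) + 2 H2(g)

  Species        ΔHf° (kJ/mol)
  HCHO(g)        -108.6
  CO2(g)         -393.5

ΔH°rxn = -569.8 kJ/mol

Products: 2·(-393.5) + 2·(+0.0) = -787.0
Reactants: 1·(+0.0) + 2·(-108.6) = -217.2
ΔH°rxn = (-787.0) − (-217.2) = -569.8 kJ/mol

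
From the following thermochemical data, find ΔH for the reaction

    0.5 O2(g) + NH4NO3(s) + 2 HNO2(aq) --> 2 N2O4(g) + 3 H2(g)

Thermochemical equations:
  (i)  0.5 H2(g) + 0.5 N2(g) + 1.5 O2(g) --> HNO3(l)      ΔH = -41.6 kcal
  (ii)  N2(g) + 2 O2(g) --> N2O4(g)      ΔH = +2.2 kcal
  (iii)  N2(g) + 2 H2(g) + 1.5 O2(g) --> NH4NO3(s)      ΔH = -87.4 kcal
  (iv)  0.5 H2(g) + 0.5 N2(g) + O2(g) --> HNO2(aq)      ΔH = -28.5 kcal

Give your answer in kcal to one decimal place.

(i): not needed (HNO3(l) appears nowhere else).
(ii) × 2 (×2 to match 2 N2O4(g) in the target): (2)·(+2.2) = +4.4 kcal
(iii) reversed (NH4NO3(s) must end up as a reactant): +87.4 kcal
(iv) reversed and × 2 (reverse to put HNO2(aq) on the reactant side; ×2 to match 2 HNO2(aq) in the target): (-2)·(-28.5) = +57.0 kcal
Combining the equations, ΔH = (+4.4) + (+87.4) + (+57.0) = 148.8 kcal

ΔH = 148.8 kcal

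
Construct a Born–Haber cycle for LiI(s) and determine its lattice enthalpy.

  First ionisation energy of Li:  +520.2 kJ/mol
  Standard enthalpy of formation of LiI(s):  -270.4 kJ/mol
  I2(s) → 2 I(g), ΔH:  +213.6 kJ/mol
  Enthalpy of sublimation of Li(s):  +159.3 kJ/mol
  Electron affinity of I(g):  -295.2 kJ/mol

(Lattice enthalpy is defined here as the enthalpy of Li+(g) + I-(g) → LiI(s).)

U = -761.5 kJ/mol

ΔHf° = 1·ΔHsub + 1·(ΣIE) + 1/2·D(I2) + 1·EA + U
-270.4 = 1·(+159.3) + 1·(+520.2) + 1/2·(+213.6) + 1·(-295.2) + U
U = -270.4 − (+491.1) = -761.5 kJ/mol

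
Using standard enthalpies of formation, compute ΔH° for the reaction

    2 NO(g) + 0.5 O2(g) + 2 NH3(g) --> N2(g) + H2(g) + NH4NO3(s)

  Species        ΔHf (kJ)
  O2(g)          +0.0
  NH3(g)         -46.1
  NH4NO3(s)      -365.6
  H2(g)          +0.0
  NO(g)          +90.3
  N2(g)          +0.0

ΔH° = -454.0 kJ

Products: 1·(+0.0) + 1·(+0.0) + 1·(-365.6) = -365.6
Reactants: 2·(+90.3) + 1/2·(+0.0) + 2·(-46.1) = +88.4
ΔH° = (-365.6) − (+88.4) = -454.0 kJ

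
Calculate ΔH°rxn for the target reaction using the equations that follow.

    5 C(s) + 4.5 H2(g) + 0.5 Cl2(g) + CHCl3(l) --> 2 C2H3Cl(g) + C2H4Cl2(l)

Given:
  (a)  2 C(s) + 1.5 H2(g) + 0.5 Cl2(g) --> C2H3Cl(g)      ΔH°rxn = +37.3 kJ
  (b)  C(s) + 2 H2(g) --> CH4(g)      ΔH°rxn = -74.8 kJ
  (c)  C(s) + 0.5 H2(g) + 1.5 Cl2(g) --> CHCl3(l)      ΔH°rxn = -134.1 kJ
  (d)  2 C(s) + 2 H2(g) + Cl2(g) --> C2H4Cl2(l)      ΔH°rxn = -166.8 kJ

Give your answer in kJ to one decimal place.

(a) × 2: (2)·(+37.3) = +74.6 kJ
(b): not needed.
(c) reversed: +134.1 kJ
(d) as written: -166.8 kJ
ΔH°rxn = (2)·(+37.3) + (-1)·(-134.1) + (1)·(-166.8) = 41.9 kJ

ΔH°rxn = 41.9 kJ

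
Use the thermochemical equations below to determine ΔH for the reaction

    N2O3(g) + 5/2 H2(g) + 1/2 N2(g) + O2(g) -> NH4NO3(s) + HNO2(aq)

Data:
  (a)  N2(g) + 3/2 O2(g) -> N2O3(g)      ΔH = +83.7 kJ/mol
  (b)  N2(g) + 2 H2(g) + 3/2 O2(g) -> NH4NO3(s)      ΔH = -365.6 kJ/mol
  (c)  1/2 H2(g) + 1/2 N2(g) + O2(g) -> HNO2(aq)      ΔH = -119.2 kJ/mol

(a) reversed (reverse to put N2O3(g) on the reactant side): -83.7 kJ/mol
(b) as written (NH4NO3(s) already on the product side): -365.6 kJ/mol
(c) as written (HNO2(aq) already on the product side): -119.2 kJ/mol
Combining the equations, ΔH = (-83.7) + (-365.6) + (-119.2) = -568.5 kJ/mol

ΔH = -568.5 kJ/mol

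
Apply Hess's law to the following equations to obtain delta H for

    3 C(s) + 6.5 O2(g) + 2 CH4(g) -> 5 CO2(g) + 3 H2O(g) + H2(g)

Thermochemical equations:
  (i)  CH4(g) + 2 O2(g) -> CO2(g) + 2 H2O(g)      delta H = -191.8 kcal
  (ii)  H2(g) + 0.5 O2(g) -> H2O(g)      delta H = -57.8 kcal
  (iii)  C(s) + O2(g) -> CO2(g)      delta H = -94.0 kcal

delta H = -607.8 kcal

(i) × 2 (×2 to match 2 CH4(g) in the target): (2)·(-191.8) = -383.6 kcal
(ii) reversed (reverse to put H2(g) on the product side): +57.8 kcal
(iii) × 3 (×3 to match 3 C(s) in the target): (3)·(-94.0) = -282.0 kcal
Summing the manipulated equations, delta H = (-383.6) + (+57.8) + (-282.0) = -607.8 kcal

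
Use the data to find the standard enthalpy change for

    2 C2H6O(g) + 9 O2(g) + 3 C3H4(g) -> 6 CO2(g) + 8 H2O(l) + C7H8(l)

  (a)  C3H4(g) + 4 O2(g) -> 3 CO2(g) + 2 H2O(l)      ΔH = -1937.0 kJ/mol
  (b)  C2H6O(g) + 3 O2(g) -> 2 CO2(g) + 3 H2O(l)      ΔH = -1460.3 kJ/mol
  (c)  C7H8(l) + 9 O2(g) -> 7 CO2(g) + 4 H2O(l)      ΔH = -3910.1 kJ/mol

(a) × 3 (×3 to match 3 C3H4(g) in the target): (3)·(-1937.0) = -5811.0 kJ/mol
(b) × 2 (×2 to match 2 C2H6O(g) in the target): (2)·(-1460.3) = -2920.6 kJ/mol
(c) reversed (C7H8(l) must end up as a product): +3910.1 kJ/mol
By Hess's law, ΔH = (3)·(-1937.0) + (2)·(-1460.3) + (-1)·(-3910.1) = -4821.5 kJ/mol

ΔH = -4821.5 kJ/mol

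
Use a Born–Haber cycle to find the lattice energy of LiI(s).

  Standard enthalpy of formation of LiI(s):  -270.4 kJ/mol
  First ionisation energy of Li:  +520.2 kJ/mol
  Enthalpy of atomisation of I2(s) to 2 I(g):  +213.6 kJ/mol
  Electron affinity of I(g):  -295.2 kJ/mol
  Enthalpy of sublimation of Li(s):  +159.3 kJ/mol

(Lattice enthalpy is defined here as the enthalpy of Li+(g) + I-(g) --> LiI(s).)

ΔHf° = 1·ΔHsub + 1·(ΣIE) + 1/2·D(I2) + 1·EA + U
-270.4 = 1·(+159.3) + 1·(+520.2) + 1/2·(+213.6) + 1·(-295.2) + U
U = -270.4 − (+491.1) = -761.5 kJ/mol

U = -761.5 kJ/mol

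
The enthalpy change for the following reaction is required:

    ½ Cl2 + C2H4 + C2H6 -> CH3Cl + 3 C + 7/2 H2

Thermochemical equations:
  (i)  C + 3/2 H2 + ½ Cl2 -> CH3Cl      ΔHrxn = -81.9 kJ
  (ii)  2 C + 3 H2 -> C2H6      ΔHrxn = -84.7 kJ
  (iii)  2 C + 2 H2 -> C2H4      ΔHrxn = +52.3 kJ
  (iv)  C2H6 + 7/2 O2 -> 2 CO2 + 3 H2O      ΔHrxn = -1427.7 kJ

(i) as written: -81.9 kJ
(ii) reversed: +84.7 kJ
(iii) reversed: -52.3 kJ
(iv): not needed.
ΔHrxn = (-81.9) + (+84.7) + (-52.3) = -49.5 kJ

ΔHrxn = -49.5 kJ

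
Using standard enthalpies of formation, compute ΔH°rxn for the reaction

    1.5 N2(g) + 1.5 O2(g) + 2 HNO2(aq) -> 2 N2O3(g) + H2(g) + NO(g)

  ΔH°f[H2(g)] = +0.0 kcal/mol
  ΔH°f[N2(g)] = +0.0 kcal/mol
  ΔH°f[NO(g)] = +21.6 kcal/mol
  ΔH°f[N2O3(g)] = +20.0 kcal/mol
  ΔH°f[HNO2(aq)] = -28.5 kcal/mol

ΔH°rxn = 118.6 kcal/mol

Products: 2·(+20.0) + 1·(+0.0) + 1·(+21.6) = +61.6
Reactants: 3/2·(+0.0) + 3/2·(+0.0) + 2·(-28.5) = -57.0
ΔH°rxn = (+61.6) − (-57.0) = 118.6 kcal/mol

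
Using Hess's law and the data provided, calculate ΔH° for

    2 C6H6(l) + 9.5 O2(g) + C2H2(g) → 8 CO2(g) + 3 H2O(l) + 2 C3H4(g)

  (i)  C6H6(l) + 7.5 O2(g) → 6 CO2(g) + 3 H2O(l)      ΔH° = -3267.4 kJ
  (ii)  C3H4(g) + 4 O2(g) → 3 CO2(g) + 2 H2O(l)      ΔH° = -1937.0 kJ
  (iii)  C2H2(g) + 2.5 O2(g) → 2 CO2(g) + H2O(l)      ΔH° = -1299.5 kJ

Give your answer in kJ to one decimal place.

ΔH° = -3960.3 kJ

(i) × 2: (2)·(-3267.4) = -6534.8 kJ
(ii) reversed and × 2: (-2)·(-1937.0) = +3874.0 kJ
(iii) as written: -1299.5 kJ
ΔH° = (-6534.8) + (+3874.0) + (-1299.5) = -3960.3 kJ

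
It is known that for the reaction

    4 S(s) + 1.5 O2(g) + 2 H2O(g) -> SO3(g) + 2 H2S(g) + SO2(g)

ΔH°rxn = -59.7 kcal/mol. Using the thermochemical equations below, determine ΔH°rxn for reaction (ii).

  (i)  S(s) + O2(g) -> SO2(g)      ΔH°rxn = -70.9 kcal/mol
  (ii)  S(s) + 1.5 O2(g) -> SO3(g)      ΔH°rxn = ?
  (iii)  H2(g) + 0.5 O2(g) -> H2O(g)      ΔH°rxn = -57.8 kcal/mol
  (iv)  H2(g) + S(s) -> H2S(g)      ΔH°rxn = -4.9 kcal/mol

ΔH°rxn = -94.6 kcal/mol

(i) as written (SO2(g) already on the product side): -70.9 kcal/mol
(ii) as written (SO3(g) already on the product side): contributes x
(iii) reversed and × 2 (reverse to put H2O(g) on the reactant side; ×2 to match 2 H2O(g) in the target): (-2)·(-57.8) = +115.6 kcal/mol
(iv) × 2 (×2 to match 2 H2S(g) in the target): (2)·(-4.9) = -9.8 kcal/mol
-59.7 = (-70.9) + (+115.6) + (-9.8) + x
x = (-59.7 − (+34.9)) / (1) = -94.6 kcal/mol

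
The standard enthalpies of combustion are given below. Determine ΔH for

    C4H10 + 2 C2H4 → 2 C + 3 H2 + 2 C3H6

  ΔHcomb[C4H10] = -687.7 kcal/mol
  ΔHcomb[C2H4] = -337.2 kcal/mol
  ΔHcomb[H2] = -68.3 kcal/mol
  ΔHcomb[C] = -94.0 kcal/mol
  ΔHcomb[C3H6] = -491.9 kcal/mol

ΔH = 14.6 kcal/mol

With combustion enthalpies, reactants minus products:
= [1·(-687.7) + 2·(-337.2)] − [2·(-94.0) + 3·(-68.3) + 2·(-491.9)]
= 14.6 kcal/mol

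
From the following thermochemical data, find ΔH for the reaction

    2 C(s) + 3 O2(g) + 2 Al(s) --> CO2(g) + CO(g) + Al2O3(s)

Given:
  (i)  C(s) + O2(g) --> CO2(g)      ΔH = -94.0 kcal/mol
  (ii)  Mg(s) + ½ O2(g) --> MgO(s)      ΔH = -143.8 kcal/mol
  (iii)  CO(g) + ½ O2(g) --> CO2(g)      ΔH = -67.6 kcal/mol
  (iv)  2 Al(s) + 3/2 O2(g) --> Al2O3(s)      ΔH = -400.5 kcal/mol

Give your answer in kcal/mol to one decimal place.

ΔH = -520.9 kcal/mol

(i) × 2: (2)·(-94.0) = -188.0 kcal/mol
(ii): not needed.
(iii) reversed: +67.6 kcal/mol
(iv) as written: -400.5 kcal/mol
ΔH = (2)·(-94.0) + (-1)·(-67.6) + (1)·(-400.5) = -520.9 kcal/mol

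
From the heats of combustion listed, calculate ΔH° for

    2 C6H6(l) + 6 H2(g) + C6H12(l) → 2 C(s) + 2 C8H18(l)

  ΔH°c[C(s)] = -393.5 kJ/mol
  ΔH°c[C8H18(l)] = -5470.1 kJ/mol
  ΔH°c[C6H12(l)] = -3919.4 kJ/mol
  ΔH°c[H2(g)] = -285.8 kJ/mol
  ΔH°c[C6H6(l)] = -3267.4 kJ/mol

Using ΔH = Σ nΔHc°(reactants) − Σ nΔHc°(products):
= [2·(-3267.4) + 6·(-285.8) + 1·(-3919.4)] − [2·(-393.5) + 2·(-5470.1)]
= -441.8 kJ/mol

ΔH° = -441.8 kJ/mol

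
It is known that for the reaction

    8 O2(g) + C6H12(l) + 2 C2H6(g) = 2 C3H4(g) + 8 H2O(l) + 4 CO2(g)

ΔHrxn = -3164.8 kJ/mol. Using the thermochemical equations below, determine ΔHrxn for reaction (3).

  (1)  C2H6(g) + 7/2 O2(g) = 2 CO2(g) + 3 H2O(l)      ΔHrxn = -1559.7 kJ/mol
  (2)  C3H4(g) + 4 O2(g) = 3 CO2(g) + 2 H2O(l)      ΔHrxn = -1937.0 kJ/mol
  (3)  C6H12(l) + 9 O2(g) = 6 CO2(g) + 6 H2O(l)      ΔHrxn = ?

ΔHrxn = -3919.4 kJ/mol

(1) × 2: (2)·(-1559.7) = -3119.4 kJ/mol
(2) reversed and × 2: (-2)·(-1937.0) = +3874.0 kJ/mol
(3) as written: contributes x
-3164.8 = (-3119.4) + (+3874.0) + x
x = (-3164.8 − (+754.6)) / (1) = -3919.4 kJ/mol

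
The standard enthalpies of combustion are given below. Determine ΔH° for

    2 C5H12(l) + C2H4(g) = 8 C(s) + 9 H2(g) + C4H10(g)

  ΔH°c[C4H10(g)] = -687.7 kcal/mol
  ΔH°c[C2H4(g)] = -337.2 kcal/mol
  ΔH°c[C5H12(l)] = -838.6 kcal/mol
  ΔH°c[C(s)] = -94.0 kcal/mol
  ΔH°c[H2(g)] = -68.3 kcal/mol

ΔH° = 40.0 kcal/mol

With combustion enthalpies, reactants minus products:
= [2·(-838.6) + 1·(-337.2)] − [8·(-94.0) + 9·(-68.3) + 1·(-687.7)]
= 40.0 kcal/mol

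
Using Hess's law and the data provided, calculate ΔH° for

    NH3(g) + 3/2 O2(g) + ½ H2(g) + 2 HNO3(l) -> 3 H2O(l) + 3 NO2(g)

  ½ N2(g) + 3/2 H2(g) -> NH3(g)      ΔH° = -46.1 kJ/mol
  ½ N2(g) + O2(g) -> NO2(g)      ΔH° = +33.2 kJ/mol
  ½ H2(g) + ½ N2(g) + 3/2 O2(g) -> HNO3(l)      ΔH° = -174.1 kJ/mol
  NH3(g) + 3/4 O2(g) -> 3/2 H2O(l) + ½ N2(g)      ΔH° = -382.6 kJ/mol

equation 1 as written: -46.1 kJ/mol
equation 2 × 3 (scale by 3 for the 3 NO2(g)): (3)·(+33.2) = +99.6 kJ/mol
equation 3 reversed and × 2 (HNO3(l) must end up as a reactant; scale by 2 for the 2 HNO3(l)): (-2)·(-174.1) = +348.2 kJ/mol
equation 4 × 2 (×2 to match 3 H2O(l) in the target): (2)·(-382.6) = -765.2 kJ/mol
ΔH° = (1)·(-46.1) + (3)·(+33.2) + (-2)·(-174.1) + (2)·(-382.6) = -363.5 kJ/mol

ΔH° = -363.5 kJ/mol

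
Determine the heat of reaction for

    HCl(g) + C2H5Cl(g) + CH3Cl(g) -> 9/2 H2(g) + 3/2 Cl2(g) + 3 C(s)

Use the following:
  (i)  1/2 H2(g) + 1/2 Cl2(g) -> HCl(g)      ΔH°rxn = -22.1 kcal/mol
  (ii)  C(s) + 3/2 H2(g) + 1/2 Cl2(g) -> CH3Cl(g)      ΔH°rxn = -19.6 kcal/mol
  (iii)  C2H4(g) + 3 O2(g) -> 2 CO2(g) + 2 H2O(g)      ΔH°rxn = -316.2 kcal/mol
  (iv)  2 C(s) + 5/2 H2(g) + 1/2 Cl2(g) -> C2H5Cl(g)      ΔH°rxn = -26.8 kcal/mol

(i) reversed (HCl(g) must end up as a reactant): +22.1 kcal/mol
(ii) reversed (reverse to put CH3Cl(g) on the reactant side): +19.6 kcal/mol
(iii): not needed (C2H4(g) appears nowhere else).
(iv) reversed (reverse to put C2H5Cl(g) on the reactant side): +26.8 kcal/mol
Summing the manipulated equations, ΔH°rxn = (+22.1) + (+19.6) + (+26.8) = 68.5 kcal/mol

ΔH°rxn = 68.5 kcal/mol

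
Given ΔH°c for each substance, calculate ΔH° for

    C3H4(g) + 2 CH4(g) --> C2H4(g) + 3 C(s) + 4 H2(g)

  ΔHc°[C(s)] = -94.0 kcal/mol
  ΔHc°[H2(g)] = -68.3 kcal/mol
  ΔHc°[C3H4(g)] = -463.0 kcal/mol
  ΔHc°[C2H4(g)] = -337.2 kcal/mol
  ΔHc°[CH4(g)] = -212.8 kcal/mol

With combustion enthalpies, reactants minus products:
= [1·(-463.0) + 2·(-212.8)] − [1·(-337.2) + 3·(-94.0) + 4·(-68.3)]
= 3.8 kcal/mol

ΔH° = 3.8 kcal/mol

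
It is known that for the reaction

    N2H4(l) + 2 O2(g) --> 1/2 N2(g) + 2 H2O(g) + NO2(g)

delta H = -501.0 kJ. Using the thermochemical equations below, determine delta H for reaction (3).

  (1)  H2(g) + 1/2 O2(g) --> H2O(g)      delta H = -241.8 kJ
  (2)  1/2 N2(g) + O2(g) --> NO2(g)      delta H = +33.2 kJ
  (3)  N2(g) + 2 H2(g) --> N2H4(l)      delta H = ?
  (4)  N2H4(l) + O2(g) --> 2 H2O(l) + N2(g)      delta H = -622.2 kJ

delta H = 50.6 kJ

(1) × 2 (×2 to match 2 H2O(g) in the target): (2)·(-241.8) = -483.6 kJ
(2) as written (NO2(g) already on the product side): +33.2 kJ
(3) reversed: contributes −x
(4): not needed (H2O(l) appears nowhere else).
-501.0 = (-483.6) + (+33.2) − x
x = (-501.0 − (-450.4)) / (-1) = 50.6 kJ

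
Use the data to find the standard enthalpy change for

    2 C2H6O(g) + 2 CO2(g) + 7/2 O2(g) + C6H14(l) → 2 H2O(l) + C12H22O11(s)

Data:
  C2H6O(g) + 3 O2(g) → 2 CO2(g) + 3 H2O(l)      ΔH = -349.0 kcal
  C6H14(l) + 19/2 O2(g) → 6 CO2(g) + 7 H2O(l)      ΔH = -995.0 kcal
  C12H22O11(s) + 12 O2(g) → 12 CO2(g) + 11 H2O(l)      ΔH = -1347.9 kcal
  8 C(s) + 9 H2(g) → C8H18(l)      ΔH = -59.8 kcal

ΔH = -345.1 kcal

equation 1 × 2 (×2 to match 2 C2H6O(g) in the target): (2)·(-349.0) = -698.0 kcal
equation 2 as written (C6H14(l) already on the reactant side): -995.0 kcal
equation 3 reversed (C12H22O11(s) must end up as a product): +1347.9 kcal
equation 4: not needed (C(s) appears nowhere else).
By Hess's law, ΔH = (2)·(-349.0) + (1)·(-995.0) + (-1)·(-1347.9) = -345.1 kcal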